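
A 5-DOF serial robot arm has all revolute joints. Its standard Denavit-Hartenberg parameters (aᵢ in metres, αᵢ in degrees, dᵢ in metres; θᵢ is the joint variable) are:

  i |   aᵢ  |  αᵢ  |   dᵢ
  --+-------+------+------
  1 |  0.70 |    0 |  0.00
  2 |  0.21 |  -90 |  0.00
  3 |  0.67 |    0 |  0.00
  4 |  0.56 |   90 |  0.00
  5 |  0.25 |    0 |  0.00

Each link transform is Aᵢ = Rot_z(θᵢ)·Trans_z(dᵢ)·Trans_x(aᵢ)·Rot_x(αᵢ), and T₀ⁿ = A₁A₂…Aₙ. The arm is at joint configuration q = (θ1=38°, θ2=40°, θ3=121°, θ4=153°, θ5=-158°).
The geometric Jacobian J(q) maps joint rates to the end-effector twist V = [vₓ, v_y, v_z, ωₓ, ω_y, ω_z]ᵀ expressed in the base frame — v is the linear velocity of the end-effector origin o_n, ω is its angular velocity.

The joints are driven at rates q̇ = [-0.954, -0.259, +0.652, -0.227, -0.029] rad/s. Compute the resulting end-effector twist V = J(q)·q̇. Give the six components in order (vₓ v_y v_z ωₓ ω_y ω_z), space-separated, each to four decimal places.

0.1989 -0.8380 0.2125 -0.4097 0.1167 -1.2150

o_n = [0.6199, 0.3018, -0.2469]
J₁: ẑ×o_n = [-0.3018, 0.6199, 0.0000], ω = ẑ
J2: z=[0.0000, 0.0000, 1.0000] o=[0.5516, 0.4310, 0.0000] → [0.1292, 0.0683, -0.0000, 0.0000, 0.0000, 1.0000]
J3: z=[-0.9781, 0.2079, 0.0000] o=[0.5953, 0.6364, 0.0000] → [-0.0513, -0.2415, 0.3222, -0.9781, 0.2079, 0.0000]
J4: z=[-0.9781, 0.2079, 0.0000] o=[0.5235, 0.2988, -0.5743] → [0.0681, 0.3202, -0.0229, -0.9781, 0.2079, 0.0000]
J5: z=[-0.2074, -0.9758, 0.0698] o=[0.5316, 0.3370, -0.0157] → [0.2281, -0.0418, 0.0934, -0.2074, -0.9758, 0.0698]
V = J·q̇ = [0.1989, -0.8380, 0.2125, -0.4097, 0.1167, -1.2150]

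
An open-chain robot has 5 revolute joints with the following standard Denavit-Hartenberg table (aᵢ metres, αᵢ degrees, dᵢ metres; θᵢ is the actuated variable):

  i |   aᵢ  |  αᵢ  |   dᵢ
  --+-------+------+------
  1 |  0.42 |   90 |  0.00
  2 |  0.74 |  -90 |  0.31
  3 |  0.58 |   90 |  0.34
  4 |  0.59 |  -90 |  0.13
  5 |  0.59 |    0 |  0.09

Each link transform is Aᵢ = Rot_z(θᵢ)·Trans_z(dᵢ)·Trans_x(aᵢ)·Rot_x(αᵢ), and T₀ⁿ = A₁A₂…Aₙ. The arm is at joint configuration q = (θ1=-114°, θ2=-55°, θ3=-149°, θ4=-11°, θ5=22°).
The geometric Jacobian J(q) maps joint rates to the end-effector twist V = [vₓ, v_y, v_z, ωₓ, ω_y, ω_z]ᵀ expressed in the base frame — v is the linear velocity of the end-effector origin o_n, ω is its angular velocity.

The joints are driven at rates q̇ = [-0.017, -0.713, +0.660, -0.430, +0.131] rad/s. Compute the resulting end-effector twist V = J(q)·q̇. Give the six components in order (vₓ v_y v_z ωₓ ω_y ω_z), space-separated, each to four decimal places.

o_n = [-1.2428, 0.3321, 0.6797]
J₁: ẑ×o_n = [-0.3321, -1.2428, 0.0000], ω = ẑ
J2: z=[-0.9135, 0.4067, 0.0000] o=[-0.1708, -0.3837, 0.0000] → [0.2765, 0.6209, -0.2179, -0.9135, 0.4067, 0.0000]
J3: z=[-0.3332, -0.7483, 0.5736] o=[-0.6267, -0.6454, -0.6062] → [-1.5229, 0.0750, -0.7867, -0.3332, -0.7483, 0.5736]
J4: z=[0.9032, -0.0788, 0.4219] o=[-0.8969, -0.5178, -0.0039] → [-0.4124, -0.7634, 0.7404, 0.9032, -0.0788, 0.4219]
J5: z=[-0.3787, -0.6089, 0.6970] o=[-0.8986, -0.0623, 0.3930] → [-0.4495, -0.1314, -0.3589, -0.3787, -0.6089, 0.6970]
V = J·q̇ = [-1.0781, -0.0610, -0.7293, -0.0065, -0.8298, 0.2715]

-1.0781 -0.0610 -0.7293 -0.0065 -0.8298 0.2715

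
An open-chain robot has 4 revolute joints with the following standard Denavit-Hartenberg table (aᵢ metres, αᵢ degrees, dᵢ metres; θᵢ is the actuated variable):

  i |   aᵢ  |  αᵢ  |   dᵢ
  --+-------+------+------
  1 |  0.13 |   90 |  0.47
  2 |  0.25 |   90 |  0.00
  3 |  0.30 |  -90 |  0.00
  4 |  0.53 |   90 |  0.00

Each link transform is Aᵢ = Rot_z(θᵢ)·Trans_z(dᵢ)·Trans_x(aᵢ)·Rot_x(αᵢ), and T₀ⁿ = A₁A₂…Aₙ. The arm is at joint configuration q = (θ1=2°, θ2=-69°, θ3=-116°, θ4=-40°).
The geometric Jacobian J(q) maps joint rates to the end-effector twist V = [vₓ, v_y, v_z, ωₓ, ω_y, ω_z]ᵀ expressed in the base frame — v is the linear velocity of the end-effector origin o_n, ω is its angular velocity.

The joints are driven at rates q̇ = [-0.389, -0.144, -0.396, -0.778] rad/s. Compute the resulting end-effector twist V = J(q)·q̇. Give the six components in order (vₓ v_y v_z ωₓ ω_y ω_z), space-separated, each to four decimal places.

o_n = [-0.2314, 0.6269, 0.4035]
J₁: ẑ×o_n = [-0.6269, -0.2314, 0.0000], ω = ẑ
J2: z=[0.0349, -0.9994, 0.0000] o=[0.1299, 0.0045, 0.4700] → [0.0665, 0.0023, -0.3394, 0.0349, -0.9994, 0.0000]
J3: z=[-0.9330, -0.0326, -0.3584] o=[0.2195, 0.0077, 0.2366] → [0.2165, 0.3172, -0.5924, -0.9330, -0.0326, -0.3584]
J4: z=[0.3066, 0.4493, -0.8391] o=[0.1629, 0.2755, 0.3594] → [0.3146, 0.3174, 0.2849, 0.3066, 0.4493, -0.8391]
V = J·q̇ = [-0.0962, -0.2829, 0.0618, 0.1259, -0.1928, 0.4057]

-0.0962 -0.2829 0.0618 0.1259 -0.1928 0.4057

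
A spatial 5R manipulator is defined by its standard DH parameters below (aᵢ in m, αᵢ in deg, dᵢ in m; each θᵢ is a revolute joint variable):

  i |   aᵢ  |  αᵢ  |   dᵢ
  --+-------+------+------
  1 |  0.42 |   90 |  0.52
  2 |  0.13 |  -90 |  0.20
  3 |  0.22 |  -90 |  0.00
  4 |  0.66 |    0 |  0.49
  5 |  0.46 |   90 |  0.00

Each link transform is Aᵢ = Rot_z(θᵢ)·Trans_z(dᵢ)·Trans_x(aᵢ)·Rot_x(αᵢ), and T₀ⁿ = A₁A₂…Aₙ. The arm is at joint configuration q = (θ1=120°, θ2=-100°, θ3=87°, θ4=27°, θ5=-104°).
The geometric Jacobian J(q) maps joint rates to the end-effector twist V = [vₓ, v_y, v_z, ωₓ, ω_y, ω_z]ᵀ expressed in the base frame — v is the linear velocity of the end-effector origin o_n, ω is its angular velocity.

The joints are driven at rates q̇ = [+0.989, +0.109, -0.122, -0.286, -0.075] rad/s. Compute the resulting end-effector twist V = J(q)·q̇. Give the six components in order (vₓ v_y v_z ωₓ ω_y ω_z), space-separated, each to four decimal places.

-0.2246 -0.7939 -0.1224 0.2021 -0.0943 0.6552

o_n = [-0.9476, 0.1693, 0.8011]
J₁: ẑ×o_n = [-0.1693, -0.9476, 0.0000], ω = ẑ
J2: z=[0.8660, 0.5000, 0.0000] o=[-0.2100, 0.3637, 0.5200] → [0.1405, -0.2434, 0.2004, 0.8660, 0.5000, 0.0000]
J3: z=[-0.4924, 0.8529, -0.1736] o=[-0.0255, 0.4442, 0.3920] → [0.3012, 0.3616, 0.9217, -0.4924, 0.8529, -0.1736]
J4: z=[-0.1320, 0.1240, 0.9835] o=[-0.2148, 0.3326, 0.3806] → [0.2127, -0.6652, 0.1124, -0.1320, 0.1240, 0.9835]
J5: z=[-0.1320, 0.1240, 0.9835] o=[-0.6378, -0.1604, 0.8843] → [-0.3346, -0.3156, -0.0051, -0.1320, 0.1240, 0.9835]
V = J·q̇ = [-0.2246, -0.7939, -0.1224, 0.2021, -0.0943, 0.6552]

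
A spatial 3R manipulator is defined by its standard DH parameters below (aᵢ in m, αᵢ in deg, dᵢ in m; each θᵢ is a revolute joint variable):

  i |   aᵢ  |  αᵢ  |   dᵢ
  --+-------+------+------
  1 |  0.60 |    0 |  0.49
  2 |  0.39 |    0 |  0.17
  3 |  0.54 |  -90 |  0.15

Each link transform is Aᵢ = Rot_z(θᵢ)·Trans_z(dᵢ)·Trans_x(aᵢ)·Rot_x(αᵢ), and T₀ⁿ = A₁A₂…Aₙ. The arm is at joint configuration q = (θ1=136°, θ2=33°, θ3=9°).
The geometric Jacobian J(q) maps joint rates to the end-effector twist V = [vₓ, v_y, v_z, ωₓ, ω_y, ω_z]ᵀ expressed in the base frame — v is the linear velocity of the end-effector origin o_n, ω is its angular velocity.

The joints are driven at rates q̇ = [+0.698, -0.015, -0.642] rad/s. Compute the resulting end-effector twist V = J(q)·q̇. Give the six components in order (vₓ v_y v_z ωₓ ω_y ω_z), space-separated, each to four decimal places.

o_n = [-1.3541, 0.5101, 0.8100]
J₁: ẑ×o_n = [-0.5101, -1.3541, 0.0000], ω = ẑ
J2: z=[0.0000, 0.0000, 1.0000] o=[-0.4316, 0.4168, 0.4900] → [-0.0933, -0.9225, 0.0000, 0.0000, 0.0000, 1.0000]
J3: z=[0.0000, 0.0000, 1.0000] o=[-0.8144, 0.4912, 0.6600] → [-0.0188, -0.5397, 0.0000, 0.0000, 0.0000, 1.0000]
V = J·q̇ = [-0.3425, -0.5849, 0.0000, 0.0000, 0.0000, 0.0410]

-0.3425 -0.5849 0.0000 0.0000 0.0000 0.0410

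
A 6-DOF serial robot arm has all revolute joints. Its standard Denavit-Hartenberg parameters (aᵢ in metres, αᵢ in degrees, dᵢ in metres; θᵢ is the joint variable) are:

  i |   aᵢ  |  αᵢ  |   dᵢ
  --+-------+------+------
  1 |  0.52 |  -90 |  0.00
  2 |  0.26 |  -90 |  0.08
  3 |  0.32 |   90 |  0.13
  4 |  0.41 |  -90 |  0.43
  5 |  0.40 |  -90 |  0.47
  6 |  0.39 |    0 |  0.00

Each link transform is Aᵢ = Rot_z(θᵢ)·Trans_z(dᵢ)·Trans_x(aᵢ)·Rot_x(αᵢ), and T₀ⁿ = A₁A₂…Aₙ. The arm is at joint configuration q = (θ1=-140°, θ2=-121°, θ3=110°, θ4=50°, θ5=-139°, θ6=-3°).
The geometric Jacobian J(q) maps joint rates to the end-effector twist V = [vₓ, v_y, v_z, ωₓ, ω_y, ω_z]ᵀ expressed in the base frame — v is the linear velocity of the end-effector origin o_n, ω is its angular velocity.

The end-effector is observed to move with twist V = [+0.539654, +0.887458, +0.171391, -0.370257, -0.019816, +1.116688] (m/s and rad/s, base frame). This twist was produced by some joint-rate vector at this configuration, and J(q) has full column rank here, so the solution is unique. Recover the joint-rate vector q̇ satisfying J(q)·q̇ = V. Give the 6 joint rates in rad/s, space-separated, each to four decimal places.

o_n = [-0.1708, -0.0393, 1.1937]
J₁: ẑ×o_n = [0.0393, -0.1708, 0.0000], ω = ẑ
J2: z=[0.6428, -0.7660, 0.0000] o=[-0.3983, -0.3342, 0.0000] → [-0.9145, -0.7673, 0.3639, 0.6428, -0.7660, 0.0000]
J3: z=[-0.6566, -0.5510, 0.5150] o=[-0.2443, -0.3095, 0.2229] → [-0.6741, 0.6754, -0.1369, -0.6566, -0.5510, 0.5150]
J4: z=[0.1509, 0.5731, 0.8055] o=[-0.5662, -0.1870, 0.1960] → [0.4529, 0.1679, -0.2043, 0.1509, 0.5731, 0.8055]
J5: z=[0.1440, -0.8189, 0.5556] o=[-0.9023, 0.0463, 0.6269] → [-0.4166, 0.3248, 0.5867, 0.1440, -0.8189, 0.5556]
J6: z=[-0.5277, 0.4114, 0.7431] o=[-0.4997, -0.1785, 1.0372] → [-0.0390, 0.3271, -0.2088, -0.5277, 0.4114, 0.7431]
q̇ = J⁺·V = [0.5890, -0.9040, 0.0620, 0.1890, 0.8670, -0.1860]

0.5890 -0.9040 0.0620 0.1890 0.8670 -0.1860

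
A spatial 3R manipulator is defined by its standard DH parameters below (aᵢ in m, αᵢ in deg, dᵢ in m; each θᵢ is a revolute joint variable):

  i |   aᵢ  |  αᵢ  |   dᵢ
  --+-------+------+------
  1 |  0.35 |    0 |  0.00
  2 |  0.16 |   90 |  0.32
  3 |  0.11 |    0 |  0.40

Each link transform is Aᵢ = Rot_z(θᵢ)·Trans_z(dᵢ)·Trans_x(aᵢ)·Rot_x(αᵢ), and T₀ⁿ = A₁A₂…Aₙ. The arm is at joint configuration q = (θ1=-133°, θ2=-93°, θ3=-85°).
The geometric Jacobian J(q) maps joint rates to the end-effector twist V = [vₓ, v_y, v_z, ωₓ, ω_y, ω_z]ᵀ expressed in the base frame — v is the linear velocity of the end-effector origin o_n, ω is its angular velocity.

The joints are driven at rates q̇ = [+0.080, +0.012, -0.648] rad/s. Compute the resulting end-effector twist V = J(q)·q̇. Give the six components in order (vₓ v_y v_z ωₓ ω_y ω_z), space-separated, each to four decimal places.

0.0330 -0.0545 -0.0062 -0.4661 -0.4501 0.0920

o_n = [-0.0688, 0.1439, 0.2104]
J₁: ẑ×o_n = [-0.1439, -0.0688, 0.0000], ω = ẑ
J2: z=[0.0000, 0.0000, 1.0000] o=[-0.2387, -0.2560, 0.0000] → [-0.3999, 0.1699, 0.0000, 0.0000, 0.0000, 1.0000]
J3: z=[0.7193, 0.6947, 0.0000] o=[-0.3498, -0.1409, 0.3200] → [-0.0761, 0.0788, 0.0096, 0.7193, 0.6947, 0.0000]
V = J·q̇ = [0.0330, -0.0545, -0.0062, -0.4661, -0.4501, 0.0920]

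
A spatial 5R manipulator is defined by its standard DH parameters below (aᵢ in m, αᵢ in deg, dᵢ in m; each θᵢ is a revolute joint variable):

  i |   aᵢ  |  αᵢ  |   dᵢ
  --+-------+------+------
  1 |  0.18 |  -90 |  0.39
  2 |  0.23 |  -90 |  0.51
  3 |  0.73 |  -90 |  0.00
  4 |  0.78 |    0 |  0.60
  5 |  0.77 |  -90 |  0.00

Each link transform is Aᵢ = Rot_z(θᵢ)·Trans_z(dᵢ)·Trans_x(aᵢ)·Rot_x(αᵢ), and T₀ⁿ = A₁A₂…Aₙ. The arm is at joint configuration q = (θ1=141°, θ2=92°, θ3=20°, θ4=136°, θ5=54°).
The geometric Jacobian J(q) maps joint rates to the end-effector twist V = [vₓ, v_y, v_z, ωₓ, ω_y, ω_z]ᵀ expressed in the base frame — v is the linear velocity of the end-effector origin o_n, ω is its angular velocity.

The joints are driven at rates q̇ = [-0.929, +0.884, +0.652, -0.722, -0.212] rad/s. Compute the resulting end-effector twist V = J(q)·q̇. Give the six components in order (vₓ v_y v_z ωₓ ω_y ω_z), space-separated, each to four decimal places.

o_n = [-0.5642, 0.2667, 0.9045]
J₁: ẑ×o_n = [-0.2667, -0.5642, 0.0000], ω = ẑ
J2: z=[-0.6293, -0.7771, 0.0000] o=[-0.1399, 0.1133, 0.3900] → [-0.3998, 0.3238, -0.4263, -0.6293, -0.7771, 0.0000]
J3: z=[0.7767, -0.6289, 0.0349] o=[-0.4546, -0.2881, 0.1601] → [-0.4875, -0.5819, 0.3620, 0.7767, -0.6289, 0.0349]
J4: z=[0.5821, 0.7378, 0.3418] o=[-0.2789, -0.1092, -0.5254] → [0.9265, -0.9299, 0.4293, 0.5821, 0.7378, 0.3418]
J5: z=[0.5821, 0.7378, 0.3418] o=[-0.4855, 0.5367, 0.1877] → [0.6211, -0.4441, -0.0991, 0.5821, 0.7378, 0.3418]
V = J·q̇ = [-1.2241, 1.1965, -0.4298, -0.5936, -1.7862, -1.2255]

-1.2241 1.1965 -0.4298 -0.5936 -1.7862 -1.2255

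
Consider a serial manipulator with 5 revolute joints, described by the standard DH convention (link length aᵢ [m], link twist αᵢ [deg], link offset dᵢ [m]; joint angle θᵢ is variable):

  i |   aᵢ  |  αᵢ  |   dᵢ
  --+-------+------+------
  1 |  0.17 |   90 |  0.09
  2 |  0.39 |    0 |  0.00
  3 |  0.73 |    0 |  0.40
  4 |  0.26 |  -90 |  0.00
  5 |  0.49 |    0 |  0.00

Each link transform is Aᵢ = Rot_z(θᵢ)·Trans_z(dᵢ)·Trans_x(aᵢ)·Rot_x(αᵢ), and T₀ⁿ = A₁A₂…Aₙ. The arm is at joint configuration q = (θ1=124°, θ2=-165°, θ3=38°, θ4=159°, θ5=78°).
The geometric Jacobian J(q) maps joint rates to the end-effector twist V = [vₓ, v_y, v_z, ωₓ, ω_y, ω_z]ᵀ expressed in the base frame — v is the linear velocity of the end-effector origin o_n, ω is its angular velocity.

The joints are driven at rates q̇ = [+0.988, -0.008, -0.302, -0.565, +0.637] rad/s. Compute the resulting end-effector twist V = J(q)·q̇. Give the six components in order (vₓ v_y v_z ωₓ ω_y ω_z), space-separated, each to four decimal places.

o_n = [0.1239, -0.3255, -0.4022]
J₁: ẑ×o_n = [0.3255, 0.1239, -0.0000], ω = ẑ
J2: z=[0.8290, 0.5592, 0.0000] o=[-0.0951, 0.1409, 0.0900] → [-0.2752, 0.4080, -0.5091, 0.8290, 0.5592, 0.0000]
J3: z=[0.8290, 0.5592, 0.0000] o=[0.1156, -0.1714, -0.0109] → [-0.2188, 0.3244, -0.1324, 0.8290, 0.5592, 0.0000]
J4: z=[0.8290, 0.5592, 0.0000] o=[0.6929, -0.3119, -0.5939] → [0.1072, -0.1590, 0.3069, 0.8290, 0.5592, 0.0000]
J5: z=[0.2963, -0.4393, 0.8480] o=[0.5696, -0.1291, -0.4562] → [0.1428, -0.3939, -0.2540, 0.2963, -0.4393, 0.8480]
V = J·q̇ = [0.4203, -0.1399, -0.2911, -0.5366, -0.7691, 1.5282]

0.4203 -0.1399 -0.2911 -0.5366 -0.7691 1.5282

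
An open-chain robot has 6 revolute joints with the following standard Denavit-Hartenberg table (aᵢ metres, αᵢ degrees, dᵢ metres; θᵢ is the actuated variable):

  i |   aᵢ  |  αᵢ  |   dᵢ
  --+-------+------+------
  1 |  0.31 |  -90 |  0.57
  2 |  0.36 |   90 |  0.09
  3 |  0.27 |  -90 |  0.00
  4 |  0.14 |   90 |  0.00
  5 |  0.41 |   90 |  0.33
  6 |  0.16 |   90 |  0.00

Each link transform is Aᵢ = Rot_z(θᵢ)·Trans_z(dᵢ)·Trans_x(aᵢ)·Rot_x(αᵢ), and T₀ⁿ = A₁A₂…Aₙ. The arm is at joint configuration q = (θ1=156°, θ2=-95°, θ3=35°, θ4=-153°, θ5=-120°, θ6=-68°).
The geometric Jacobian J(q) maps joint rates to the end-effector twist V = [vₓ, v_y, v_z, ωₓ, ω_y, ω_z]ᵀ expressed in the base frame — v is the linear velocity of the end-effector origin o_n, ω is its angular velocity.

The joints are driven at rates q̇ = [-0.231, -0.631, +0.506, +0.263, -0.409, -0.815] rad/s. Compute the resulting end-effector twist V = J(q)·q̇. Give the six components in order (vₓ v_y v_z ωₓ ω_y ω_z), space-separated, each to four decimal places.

0.3610 -0.5209 0.1102 1.4696 0.4442 -0.6139

o_n = [-0.3692, 0.2599, 1.4011]
J₁: ẑ×o_n = [-0.2599, -0.3692, 0.0000], ω = ẑ
J2: z=[-0.4067, -0.9135, 0.0000] o=[-0.2832, 0.1261, 0.5700] → [-0.7593, 0.3380, -0.1330, -0.4067, -0.9135, 0.0000]
J3: z=[0.9101, -0.4052, -0.0872] o=[-0.2911, 0.0311, 0.9286] → [-0.1715, -0.4232, 0.1766, 0.9101, -0.4052, -0.0872]
J4: z=[-0.3788, -0.7280, -0.5714] o=[-0.3365, -0.1182, 1.1490] → [0.0325, 0.1142, -0.1671, -0.3788, -0.7280, -0.5714]
J5: z=[-0.7346, 0.6121, -0.2928] o=[-0.2577, -0.0750, 1.0416] → [0.3181, 0.2967, -0.1778, -0.7346, 0.6121, -0.2928]
J6: z=[-0.6769, -0.6314, 0.3783] o=[-0.4810, 0.3222, 1.3050] → [-0.0371, 0.1073, 0.1127, -0.6769, -0.6314, 0.3783]
V = J·q̇ = [0.3610, -0.5209, 0.1102, 1.4696, 0.4442, -0.6139]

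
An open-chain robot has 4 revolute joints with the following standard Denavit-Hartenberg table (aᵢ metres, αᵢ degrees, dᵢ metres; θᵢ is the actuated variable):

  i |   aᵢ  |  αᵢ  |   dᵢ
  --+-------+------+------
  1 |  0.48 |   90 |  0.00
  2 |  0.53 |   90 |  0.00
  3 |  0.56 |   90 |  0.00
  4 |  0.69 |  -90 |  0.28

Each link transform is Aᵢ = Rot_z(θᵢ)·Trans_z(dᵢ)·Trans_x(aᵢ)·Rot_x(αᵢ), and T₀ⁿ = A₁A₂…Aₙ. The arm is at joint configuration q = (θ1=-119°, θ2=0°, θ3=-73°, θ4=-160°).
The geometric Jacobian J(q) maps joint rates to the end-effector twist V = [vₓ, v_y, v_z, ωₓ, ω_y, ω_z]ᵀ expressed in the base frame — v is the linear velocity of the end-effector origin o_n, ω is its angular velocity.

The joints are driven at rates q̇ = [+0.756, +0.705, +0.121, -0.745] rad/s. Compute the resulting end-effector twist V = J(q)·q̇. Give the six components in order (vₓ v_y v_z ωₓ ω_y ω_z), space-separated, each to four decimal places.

o_n = [-0.3496, -0.6253, 0.2360]
J₁: ẑ×o_n = [0.6253, -0.3496, 0.0000], ω = ẑ
J2: z=[-0.8746, 0.4848, 0.0000] o=[-0.2327, -0.4198, 0.0000] → [0.1144, 0.2064, 0.2364, -0.8746, 0.4848, 0.0000]
J3: z=[-0.0000, 0.0000, -1.0000] o=[-0.4897, -0.8834, 0.0000] → [0.2581, -0.1400, -0.0000, -0.0000, 0.0000, -1.0000]
J4: z=[0.7193, 0.6947, -0.0000] o=[-0.1006, -1.2862, -0.0000] → [0.1639, -0.1698, 0.6484, 0.7193, 0.6947, -0.0000]
V = J·q̇ = [0.4625, -0.0093, -0.3164, -1.1525, -0.1757, 0.6350]

0.4625 -0.0093 -0.3164 -1.1525 -0.1757 0.6350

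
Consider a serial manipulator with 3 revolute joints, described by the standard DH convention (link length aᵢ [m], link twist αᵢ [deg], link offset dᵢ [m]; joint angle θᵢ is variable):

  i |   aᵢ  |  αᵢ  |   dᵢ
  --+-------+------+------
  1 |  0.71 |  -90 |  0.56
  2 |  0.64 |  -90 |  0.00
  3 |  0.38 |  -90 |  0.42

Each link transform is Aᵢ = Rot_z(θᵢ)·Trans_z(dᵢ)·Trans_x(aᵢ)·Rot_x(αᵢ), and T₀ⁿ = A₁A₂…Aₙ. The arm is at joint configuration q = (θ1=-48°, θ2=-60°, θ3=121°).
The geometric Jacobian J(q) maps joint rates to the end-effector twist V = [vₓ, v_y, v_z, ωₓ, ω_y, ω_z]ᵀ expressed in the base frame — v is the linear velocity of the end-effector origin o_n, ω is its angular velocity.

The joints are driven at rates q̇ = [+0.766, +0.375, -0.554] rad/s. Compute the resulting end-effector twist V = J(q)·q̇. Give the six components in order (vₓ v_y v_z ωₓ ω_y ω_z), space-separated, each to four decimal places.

o_n = [0.6250, -1.1810, 0.7348]
J₁: ẑ×o_n = [1.1810, 0.6250, -0.0000], ω = ẑ
J2: z=[0.7431, 0.6691, 0.0000] o=[0.4751, -0.5276, 0.5600] → [0.1169, -0.1299, -0.5859, 0.7431, 0.6691, 0.0000]
J3: z=[0.5795, -0.6436, -0.5000] o=[0.6892, -0.7654, 1.1143] → [0.0365, 0.2520, -0.2821, 0.5795, -0.6436, -0.5000]
V = J·q̇ = [0.9283, 0.2905, -0.0634, -0.0424, 0.6075, 1.0430]

0.9283 0.2905 -0.0634 -0.0424 0.6075 1.0430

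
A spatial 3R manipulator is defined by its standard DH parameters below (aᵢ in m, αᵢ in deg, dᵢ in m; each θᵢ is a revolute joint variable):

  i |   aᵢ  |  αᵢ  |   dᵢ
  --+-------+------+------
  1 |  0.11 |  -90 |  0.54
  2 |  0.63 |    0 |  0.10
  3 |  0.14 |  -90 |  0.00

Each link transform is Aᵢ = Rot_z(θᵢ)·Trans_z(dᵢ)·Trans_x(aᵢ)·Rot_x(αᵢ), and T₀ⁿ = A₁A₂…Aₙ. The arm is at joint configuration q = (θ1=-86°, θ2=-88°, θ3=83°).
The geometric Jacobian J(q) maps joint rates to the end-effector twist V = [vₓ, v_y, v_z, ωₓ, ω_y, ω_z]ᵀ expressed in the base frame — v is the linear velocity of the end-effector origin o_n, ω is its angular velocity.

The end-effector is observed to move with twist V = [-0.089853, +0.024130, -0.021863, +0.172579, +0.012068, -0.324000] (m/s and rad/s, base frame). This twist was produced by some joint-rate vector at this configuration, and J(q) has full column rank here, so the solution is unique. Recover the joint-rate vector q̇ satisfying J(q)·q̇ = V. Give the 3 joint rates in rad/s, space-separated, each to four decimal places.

o_n = [0.1187, -0.2638, 1.1818]
J₁: ẑ×o_n = [0.2638, 0.1187, -0.0000], ω = ẑ
J2: z=[0.9976, 0.0698, 0.0000] o=[0.0077, -0.1097, 0.5400] → [0.0448, -0.6403, -0.1615, 0.9976, 0.0698, 0.0000]
J3: z=[0.9976, 0.0698, 0.0000] o=[0.1090, -0.1247, 1.1696] → [0.0009, -0.0122, -0.1395, 0.9976, 0.0698, 0.0000]
q̇ = J⁺·V = [-0.3240, -0.1030, 0.2760]

-0.3240 -0.1030 0.2760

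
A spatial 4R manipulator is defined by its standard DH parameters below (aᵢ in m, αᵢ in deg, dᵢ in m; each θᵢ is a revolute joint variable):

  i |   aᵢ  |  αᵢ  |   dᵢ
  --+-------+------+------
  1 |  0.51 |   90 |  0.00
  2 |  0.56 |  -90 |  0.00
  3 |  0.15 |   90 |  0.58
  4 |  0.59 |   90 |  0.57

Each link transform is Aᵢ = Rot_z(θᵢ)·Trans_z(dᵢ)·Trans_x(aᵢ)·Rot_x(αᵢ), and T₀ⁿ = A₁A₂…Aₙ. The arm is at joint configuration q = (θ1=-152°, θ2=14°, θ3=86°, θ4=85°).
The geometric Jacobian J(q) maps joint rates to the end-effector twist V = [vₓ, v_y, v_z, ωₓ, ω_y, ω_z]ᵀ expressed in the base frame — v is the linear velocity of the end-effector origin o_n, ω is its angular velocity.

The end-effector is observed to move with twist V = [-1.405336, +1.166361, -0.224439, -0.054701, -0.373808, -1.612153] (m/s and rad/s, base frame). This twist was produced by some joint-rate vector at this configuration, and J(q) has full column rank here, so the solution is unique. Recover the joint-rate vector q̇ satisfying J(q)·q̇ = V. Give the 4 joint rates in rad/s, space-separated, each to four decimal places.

o_n = [-1.1041, -0.7696, 1.4095]
J₁: ẑ×o_n = [0.7696, -1.1041, 0.0000], ω = ẑ
J2: z=[-0.4695, 0.8829, 0.0000] o=[-0.4503, -0.2394, 0.0000] → [1.2445, 0.6617, 0.8262, -0.4695, 0.8829, 0.0000]
J3: z=[0.2136, 0.1136, 0.9703] o=[-0.9301, -0.4945, 0.1355] → [0.4116, -0.4410, -0.0390, 0.2136, 0.1136, 0.9703]
J4: z=[-0.8874, -0.3928, 0.2413] o=[-0.7449, -0.5655, 0.7008] → [-0.2292, 0.5422, 0.0400, -0.8874, -0.3928, 0.2413]
q̇ = J⁺·V = [-0.9290, -0.3080, -0.7170, 0.0520]

-0.9290 -0.3080 -0.7170 0.0520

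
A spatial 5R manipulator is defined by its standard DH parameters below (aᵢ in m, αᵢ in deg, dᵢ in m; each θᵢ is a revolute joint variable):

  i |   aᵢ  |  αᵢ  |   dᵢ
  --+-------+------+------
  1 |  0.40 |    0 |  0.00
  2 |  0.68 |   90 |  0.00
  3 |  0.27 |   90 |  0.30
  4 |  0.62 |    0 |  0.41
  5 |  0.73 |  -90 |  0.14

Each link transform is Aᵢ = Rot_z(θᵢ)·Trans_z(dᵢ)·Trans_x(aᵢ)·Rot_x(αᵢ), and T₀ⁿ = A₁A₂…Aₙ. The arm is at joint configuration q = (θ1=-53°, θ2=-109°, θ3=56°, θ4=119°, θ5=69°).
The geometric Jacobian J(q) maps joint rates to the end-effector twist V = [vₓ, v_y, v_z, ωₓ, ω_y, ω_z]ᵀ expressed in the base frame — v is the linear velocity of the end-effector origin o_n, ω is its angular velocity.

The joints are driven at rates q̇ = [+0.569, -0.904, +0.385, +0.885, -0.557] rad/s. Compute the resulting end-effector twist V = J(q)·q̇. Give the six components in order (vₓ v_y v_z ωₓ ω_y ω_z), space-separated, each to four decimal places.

o_n = [-0.6678, 0.1641, -0.9322]
J₁: ẑ×o_n = [-0.1641, -0.6678, 0.0000], ω = ẑ
J2: z=[0.0000, 0.0000, 1.0000] o=[0.2407, -0.3195, 0.0000] → [-0.4836, -0.9085, 0.0000, 0.0000, 0.0000, 1.0000]
J3: z=[-0.3090, 0.9511, 0.0000] o=[-0.4060, -0.5296, 0.0000] → [-0.8866, -0.2881, 0.0346, -0.3090, 0.9511, 0.0000]
J4: z=[-0.7885, -0.2562, -0.5592] o=[-0.6423, -0.2909, 0.2238] → [0.5506, -0.8972, -0.3653, -0.7885, -0.2562, -0.5592]
J5: z=[-0.7885, -0.2562, -0.5592] o=[-0.9733, 0.1717, -0.2546] → [0.1694, -0.7051, 0.0842, -0.7885, -0.2562, -0.5592]
V = J·q̇ = [0.3954, -0.0709, -0.3569, -0.3776, 0.2821, -0.5184]

0.3954 -0.0709 -0.3569 -0.3776 0.2821 -0.5184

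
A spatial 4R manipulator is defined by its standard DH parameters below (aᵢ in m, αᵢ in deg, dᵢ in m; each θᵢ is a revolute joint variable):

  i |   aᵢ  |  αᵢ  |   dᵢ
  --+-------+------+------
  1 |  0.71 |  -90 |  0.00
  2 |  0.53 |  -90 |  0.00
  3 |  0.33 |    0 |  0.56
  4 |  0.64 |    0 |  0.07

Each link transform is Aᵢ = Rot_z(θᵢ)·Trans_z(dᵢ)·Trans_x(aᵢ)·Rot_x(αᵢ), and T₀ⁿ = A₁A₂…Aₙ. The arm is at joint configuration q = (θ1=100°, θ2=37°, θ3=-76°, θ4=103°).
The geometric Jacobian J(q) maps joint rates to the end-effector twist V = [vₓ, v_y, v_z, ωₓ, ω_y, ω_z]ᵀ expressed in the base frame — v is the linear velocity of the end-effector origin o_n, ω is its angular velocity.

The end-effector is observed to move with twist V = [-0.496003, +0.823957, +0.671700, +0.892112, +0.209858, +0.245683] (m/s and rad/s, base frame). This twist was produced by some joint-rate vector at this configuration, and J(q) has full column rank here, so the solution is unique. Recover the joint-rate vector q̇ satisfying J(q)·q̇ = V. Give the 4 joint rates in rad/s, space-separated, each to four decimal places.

o_n = [-0.2503, 1.2488, -1.2133]
J₁: ẑ×o_n = [-1.2488, -0.2503, 0.0000], ω = ẑ
J2: z=[-0.9848, -0.1736, 0.0000] o=[-0.1233, 0.6992, 0.0000] → [0.2107, -1.1949, -0.5633, -0.9848, -0.1736, 0.0000]
J3: z=[0.1045, -0.5927, -0.7986] o=[-0.1968, 1.1161, -0.3190] → [0.6361, 0.1362, -0.0178, 0.1045, -0.5927, -0.7986]
J4: z=[0.1045, -0.5927, -0.7986] o=[-0.4647, 0.7914, -0.8142] → [0.6019, -0.1295, 0.1749, 0.1045, -0.5927, -0.7986]
q̇ = J⁺·V = [0.1770, -0.9150, -0.8890, 0.8030]

0.1770 -0.9150 -0.8890 0.8030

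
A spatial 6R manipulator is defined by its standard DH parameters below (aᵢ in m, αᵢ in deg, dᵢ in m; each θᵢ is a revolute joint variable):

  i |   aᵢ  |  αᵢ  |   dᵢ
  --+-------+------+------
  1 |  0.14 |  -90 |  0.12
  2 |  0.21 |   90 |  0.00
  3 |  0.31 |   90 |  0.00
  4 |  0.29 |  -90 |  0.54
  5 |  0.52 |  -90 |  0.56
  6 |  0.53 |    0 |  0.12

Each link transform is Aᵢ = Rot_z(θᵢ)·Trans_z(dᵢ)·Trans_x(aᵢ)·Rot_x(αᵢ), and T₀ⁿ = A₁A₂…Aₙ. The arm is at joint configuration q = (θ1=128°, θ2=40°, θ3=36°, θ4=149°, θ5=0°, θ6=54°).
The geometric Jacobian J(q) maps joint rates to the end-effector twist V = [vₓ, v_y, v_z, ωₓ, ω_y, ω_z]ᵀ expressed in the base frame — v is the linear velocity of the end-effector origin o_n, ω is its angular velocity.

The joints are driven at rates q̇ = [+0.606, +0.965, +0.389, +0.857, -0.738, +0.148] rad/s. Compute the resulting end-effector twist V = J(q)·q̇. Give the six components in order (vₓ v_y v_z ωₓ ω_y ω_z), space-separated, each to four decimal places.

o_n = [0.3893, 0.7400, 0.5565]
J₁: ẑ×o_n = [-0.7400, 0.3893, 0.0000], ω = ẑ
J2: z=[-0.7880, -0.6157, 0.0000] o=[-0.0862, 0.1103, 0.1200] → [-0.2687, 0.3440, -0.2034, -0.7880, -0.6157, 0.0000]
J3: z=[-0.3957, 0.5065, 0.7660] o=[-0.1852, 0.2371, -0.0150] → [-0.0958, 0.6663, -0.4900, -0.3957, 0.5065, 0.7660]
J4: z=[0.3603, 0.8529, -0.3778] o=[-0.4471, 0.2763, -0.1762] → [0.8001, -0.5800, -0.5463, 0.3603, 0.8529, -0.3778]
J5: z=[0.7743, -0.4993, -0.3888] o=[-0.1017, 0.7811, -0.1365] → [-0.3620, -0.7275, 0.2133, 0.7743, -0.4993, -0.3888]
J6: z=[-0.3603, -0.8529, 0.3778] o=[0.6025, 0.5807, 0.0827] → [-0.4643, 0.0902, -0.2392, -0.3603, -0.8529, 0.3778]
V = J·q̇ = [0.1391, 0.8802, -1.0480, -1.2303, 0.5761, 0.9230]

0.1391 0.8802 -1.0480 -1.2303 0.5761 0.9230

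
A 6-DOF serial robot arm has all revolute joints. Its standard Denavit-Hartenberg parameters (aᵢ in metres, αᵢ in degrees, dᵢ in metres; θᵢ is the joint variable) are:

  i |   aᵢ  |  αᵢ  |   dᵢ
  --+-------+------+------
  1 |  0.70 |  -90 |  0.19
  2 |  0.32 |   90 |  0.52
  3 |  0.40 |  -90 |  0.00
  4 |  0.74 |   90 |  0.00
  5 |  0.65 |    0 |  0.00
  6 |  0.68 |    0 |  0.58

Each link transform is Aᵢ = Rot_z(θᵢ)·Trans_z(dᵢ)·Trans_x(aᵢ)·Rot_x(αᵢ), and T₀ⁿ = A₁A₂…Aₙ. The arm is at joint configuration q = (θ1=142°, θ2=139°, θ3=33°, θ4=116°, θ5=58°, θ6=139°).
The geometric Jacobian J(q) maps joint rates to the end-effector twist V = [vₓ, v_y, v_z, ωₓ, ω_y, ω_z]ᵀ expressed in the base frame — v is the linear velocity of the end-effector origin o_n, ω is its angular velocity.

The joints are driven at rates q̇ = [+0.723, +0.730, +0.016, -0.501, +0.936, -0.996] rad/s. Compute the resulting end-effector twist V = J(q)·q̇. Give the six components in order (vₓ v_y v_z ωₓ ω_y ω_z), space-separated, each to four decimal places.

0.2621 -0.7222 0.0652 -0.0592 -0.3097 0.5417

o_n = [-0.5249, -1.1301, 0.1902]
J₁: ẑ×o_n = [1.1301, -0.5249, 0.0000], ω = ẑ
J2: z=[-0.6157, -0.7880, 0.0000] o=[-0.5516, 0.4310, 0.1900] → [-0.0001, 0.0001, 0.9821, -0.6157, -0.7880, 0.0000]
J3: z=[-0.5170, 0.4039, -0.7547] o=[-0.6814, -0.1275, -0.0199] → [-0.6718, -0.0095, 0.4551, -0.5170, 0.4039, -0.7547]
J4: z=[-0.8402, -0.4078, 0.3573] o=[-0.6161, -0.4550, -0.2400] → [0.0658, 0.3941, 0.6044, -0.8402, -0.4078, 0.3573]
J5: z=[0.3735, -0.9131, -0.1637] o=[-0.3252, -0.4580, 0.4404] → [0.1185, 0.1262, -0.4333, 0.3735, -0.9131, -0.1637]
J6: z=[0.3735, -0.9131, -0.1637] o=[-0.6530, -0.6842, 0.9541] → [0.6245, 0.2644, -0.0495, 0.3735, -0.9131, -0.1637]
V = J·q̇ = [0.2621, -0.7222, 0.0652, -0.0592, -0.3097, 0.5417]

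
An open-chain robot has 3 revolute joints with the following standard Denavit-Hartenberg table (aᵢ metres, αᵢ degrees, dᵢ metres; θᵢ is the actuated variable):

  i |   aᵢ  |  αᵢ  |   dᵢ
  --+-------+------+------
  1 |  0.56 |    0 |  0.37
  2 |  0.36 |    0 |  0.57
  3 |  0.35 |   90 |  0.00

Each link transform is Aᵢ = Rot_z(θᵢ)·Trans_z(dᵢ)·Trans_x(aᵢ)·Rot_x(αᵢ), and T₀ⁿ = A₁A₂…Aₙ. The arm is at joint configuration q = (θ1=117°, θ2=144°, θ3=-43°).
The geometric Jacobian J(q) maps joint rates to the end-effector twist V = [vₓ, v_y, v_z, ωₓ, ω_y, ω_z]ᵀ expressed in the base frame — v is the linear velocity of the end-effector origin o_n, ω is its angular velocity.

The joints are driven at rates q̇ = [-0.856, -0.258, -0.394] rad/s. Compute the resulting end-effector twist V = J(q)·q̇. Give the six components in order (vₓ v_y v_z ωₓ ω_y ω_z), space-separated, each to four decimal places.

o_n = [-0.5864, -0.0721, 0.9400]
J₁: ẑ×o_n = [0.0721, -0.5864, 0.0000], ω = ẑ
J2: z=[0.0000, 0.0000, 1.0000] o=[-0.2542, 0.4990, 0.3700] → [0.5710, -0.3321, 0.0000, 0.0000, 0.0000, 1.0000]
J3: z=[0.0000, 0.0000, 1.0000] o=[-0.3106, 0.1434, 0.9400] → [0.2155, -0.2758, 0.0000, 0.0000, 0.0000, 1.0000]
V = J·q̇ = [-0.2939, 0.6963, 0.0000, 0.0000, 0.0000, -1.5080]

-0.2939 0.6963 0.0000 0.0000 0.0000 -1.5080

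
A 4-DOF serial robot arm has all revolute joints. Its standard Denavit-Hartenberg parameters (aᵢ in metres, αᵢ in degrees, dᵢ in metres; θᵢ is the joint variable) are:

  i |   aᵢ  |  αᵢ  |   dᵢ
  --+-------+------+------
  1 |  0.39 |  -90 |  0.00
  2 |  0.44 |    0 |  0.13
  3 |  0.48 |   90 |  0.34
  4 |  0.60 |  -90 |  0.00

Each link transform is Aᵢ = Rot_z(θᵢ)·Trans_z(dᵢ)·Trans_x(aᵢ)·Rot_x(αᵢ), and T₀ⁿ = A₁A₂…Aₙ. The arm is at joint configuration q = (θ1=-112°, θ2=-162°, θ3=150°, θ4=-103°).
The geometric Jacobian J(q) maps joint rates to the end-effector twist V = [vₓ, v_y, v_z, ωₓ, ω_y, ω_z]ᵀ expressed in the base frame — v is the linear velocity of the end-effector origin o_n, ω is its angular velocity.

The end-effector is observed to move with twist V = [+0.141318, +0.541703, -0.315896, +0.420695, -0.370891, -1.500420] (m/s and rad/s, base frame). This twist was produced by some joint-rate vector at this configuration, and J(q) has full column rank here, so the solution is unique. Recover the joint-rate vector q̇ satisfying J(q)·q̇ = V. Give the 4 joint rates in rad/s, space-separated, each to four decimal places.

o_n = [-0.2220, -0.2436, 0.2077]
J₁: ẑ×o_n = [0.2436, -0.2220, 0.0000], ω = ẑ
J2: z=[0.9272, -0.3746, 0.0000] o=[-0.1461, -0.3616, 0.0000] → [-0.0778, -0.1926, 0.0810, 0.9272, -0.3746, 0.0000]
J3: z=[0.9272, -0.3746, 0.0000] o=[0.1312, -0.0223, 0.1360] → [-0.0269, -0.0665, -0.3375, 0.9272, -0.3746, 0.0000]
J4: z=[0.0779, 0.1928, 0.9781] o=[0.2706, -0.5850, 0.2358] → [-0.3394, -0.4796, 0.1215, 0.0779, 0.1928, 0.9781]
q̇ = J⁺·V = [-0.6240, -0.0680, 0.5970, -0.8960]

-0.6240 -0.0680 0.5970 -0.8960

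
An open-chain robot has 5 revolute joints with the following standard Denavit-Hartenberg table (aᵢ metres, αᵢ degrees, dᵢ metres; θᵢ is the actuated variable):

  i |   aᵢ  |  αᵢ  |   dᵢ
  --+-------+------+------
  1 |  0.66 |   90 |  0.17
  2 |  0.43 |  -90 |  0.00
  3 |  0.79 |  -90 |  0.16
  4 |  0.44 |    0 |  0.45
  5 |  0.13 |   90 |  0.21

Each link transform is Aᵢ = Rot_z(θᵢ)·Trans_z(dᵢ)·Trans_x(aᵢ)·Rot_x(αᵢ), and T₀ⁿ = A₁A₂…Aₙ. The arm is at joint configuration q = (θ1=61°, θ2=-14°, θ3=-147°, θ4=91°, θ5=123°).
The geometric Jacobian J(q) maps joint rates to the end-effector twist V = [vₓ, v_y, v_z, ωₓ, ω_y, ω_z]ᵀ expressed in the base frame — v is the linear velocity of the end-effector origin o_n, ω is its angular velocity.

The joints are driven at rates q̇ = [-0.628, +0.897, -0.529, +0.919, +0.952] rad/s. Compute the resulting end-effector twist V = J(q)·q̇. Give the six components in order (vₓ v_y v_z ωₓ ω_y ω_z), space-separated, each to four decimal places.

o_n = [1.2064, 0.2768, -0.0852]
J₁: ẑ×o_n = [-0.2768, 1.2064, 0.0000], ω = ẑ
J2: z=[0.8746, -0.4848, 0.0000] o=[0.3200, 0.5772, 0.1700] → [0.1237, 0.2232, 0.1670, 0.8746, -0.4848, 0.0000]
J3: z=[0.1173, 0.2116, 0.9703] o=[0.5223, 0.9422, 0.0660] → [0.6136, 0.6815, -0.2228, 0.1173, 0.2116, 0.9703]
J4: z=[0.9897, 0.0556, -0.1318] o=[0.6057, 0.2052, 0.3815] → [-0.0165, 0.3828, 0.0375, 0.9897, 0.0556, -0.1318]
J5: z=[0.9897, 0.0556, -0.1318] o=[0.9988, 0.1446, -0.1062] → [0.0186, -0.0481, 0.1193, 0.9897, 0.0556, -0.1318]
V = J·q̇ = [-0.0373, -0.6120, 0.4157, 2.5743, -0.4428, -1.3878]

-0.0373 -0.6120 0.4157 2.5743 -0.4428 -1.3878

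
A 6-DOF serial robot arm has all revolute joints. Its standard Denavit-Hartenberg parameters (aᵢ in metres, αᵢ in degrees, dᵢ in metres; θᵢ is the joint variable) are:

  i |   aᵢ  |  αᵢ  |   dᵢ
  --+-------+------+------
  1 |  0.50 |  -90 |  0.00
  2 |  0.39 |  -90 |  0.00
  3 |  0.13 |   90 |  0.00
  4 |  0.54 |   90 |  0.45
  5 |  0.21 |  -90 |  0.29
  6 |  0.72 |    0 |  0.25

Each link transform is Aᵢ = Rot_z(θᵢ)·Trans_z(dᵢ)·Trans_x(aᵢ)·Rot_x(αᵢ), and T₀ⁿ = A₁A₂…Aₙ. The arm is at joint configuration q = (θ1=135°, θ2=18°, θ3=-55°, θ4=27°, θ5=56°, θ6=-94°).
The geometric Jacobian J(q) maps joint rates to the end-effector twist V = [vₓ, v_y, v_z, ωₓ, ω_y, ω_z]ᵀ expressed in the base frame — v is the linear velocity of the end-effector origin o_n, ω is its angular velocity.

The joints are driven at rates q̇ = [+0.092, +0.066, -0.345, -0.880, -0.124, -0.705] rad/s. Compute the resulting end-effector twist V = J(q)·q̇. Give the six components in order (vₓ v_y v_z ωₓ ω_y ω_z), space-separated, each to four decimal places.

0.8653 0.3419 0.9173 -0.6733 1.0755 -0.3422

o_n = [-1.5954, -0.1071, 0.5636]
J₁: ẑ×o_n = [0.1071, -1.5954, 0.0000], ω = ẑ
J2: z=[-0.7071, -0.7071, 0.0000] o=[-0.3536, 0.3536, 0.0000] → [-0.3985, 0.3985, -0.5524, -0.7071, -0.7071, 0.0000]
J3: z=[0.2185, -0.2185, -0.9511] o=[-0.6158, 0.6158, -0.1205] → [-0.8370, 0.7821, -0.3720, 0.2185, -0.2185, -0.9511]
J4: z=[0.1453, -0.9565, 0.2531] o=[-0.7413, 0.5907, -0.1436] → [-0.4998, -0.3189, -0.9183, 0.1453, -0.9565, 0.2531]
J5: z=[-0.6328, 0.1068, 0.7669] o=[-1.0866, 0.0136, -0.3481] → [0.1899, 0.1867, 0.1307, -0.6328, 0.1068, 0.7669]
J6: z=[0.7118, -0.3097, 0.6304] o=[-1.3341, -0.1538, -0.1509] → [-0.2507, -0.6732, -0.0476, 0.7118, -0.3097, 0.6304]
V = J·q̇ = [0.8653, 0.3419, 0.9173, -0.6733, 1.0755, -0.3422]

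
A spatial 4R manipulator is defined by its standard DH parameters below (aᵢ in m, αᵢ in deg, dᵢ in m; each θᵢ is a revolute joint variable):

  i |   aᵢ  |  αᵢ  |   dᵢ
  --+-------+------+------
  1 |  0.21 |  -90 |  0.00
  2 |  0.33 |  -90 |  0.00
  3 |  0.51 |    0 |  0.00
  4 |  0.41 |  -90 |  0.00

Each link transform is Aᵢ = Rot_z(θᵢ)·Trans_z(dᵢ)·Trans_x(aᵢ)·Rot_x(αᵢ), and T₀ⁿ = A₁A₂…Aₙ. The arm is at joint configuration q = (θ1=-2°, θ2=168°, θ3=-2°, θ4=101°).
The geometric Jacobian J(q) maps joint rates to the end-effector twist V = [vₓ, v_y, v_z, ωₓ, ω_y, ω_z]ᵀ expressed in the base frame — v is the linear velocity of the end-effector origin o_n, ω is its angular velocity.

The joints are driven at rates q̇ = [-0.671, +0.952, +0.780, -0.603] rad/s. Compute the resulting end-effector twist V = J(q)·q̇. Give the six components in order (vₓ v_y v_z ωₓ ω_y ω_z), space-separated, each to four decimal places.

o_n = [-0.5618, -0.3678, -0.1612]
J₁: ẑ×o_n = [0.3678, -0.5618, 0.0000], ω = ẑ
J2: z=[0.0349, 0.9994, 0.0000] o=[0.2099, -0.0073, 0.0000] → [-0.1611, 0.0056, 0.7586, 0.0349, 0.9994, 0.0000]
J3: z=[-0.2078, 0.0073, 0.9781] o=[-0.1127, 0.0039, -0.0686] → [0.3629, -0.4585, 0.0805, -0.2078, 0.0073, 0.9781]
J4: z=[-0.2078, 0.0073, 0.9781] o=[-0.6103, 0.0391, -0.1746] → [0.3981, 0.0503, 0.0842, -0.2078, 0.0073, 0.9781]
V = J·q̇ = [-0.3572, -0.0056, 0.7342, -0.0036, 0.9527, -0.4979]

-0.3572 -0.0056 0.7342 -0.0036 0.9527 -0.4979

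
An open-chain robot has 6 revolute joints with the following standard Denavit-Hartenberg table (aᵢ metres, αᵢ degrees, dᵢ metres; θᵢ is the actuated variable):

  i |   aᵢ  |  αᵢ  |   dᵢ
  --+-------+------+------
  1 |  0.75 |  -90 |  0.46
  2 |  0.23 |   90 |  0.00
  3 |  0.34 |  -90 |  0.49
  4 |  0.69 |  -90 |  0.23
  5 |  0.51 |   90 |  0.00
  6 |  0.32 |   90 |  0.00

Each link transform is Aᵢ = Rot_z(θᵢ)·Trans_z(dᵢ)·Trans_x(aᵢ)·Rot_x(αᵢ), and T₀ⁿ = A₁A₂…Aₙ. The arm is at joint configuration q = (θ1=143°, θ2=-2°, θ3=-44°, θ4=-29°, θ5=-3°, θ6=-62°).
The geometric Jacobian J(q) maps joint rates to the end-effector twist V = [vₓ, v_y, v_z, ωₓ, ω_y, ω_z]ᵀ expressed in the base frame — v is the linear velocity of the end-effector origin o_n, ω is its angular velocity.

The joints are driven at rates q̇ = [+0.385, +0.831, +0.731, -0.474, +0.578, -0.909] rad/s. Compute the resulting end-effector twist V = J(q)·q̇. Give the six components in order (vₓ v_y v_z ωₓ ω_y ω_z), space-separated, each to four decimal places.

o_n = [-1.2209, 1.8848, 1.8996]
J₁: ẑ×o_n = [-1.8848, -1.2209, 0.0000], ω = ẑ
J2: z=[-0.6018, -0.7986, 0.0000] o=[-0.5990, 0.4514, 0.4600] → [-1.1497, 0.8664, -1.3593, -0.6018, -0.7986, 0.0000]
J3: z=[0.0279, -0.0210, 0.9994] o=[-0.7826, 0.5897, 0.4680] → [-1.3244, -0.4780, 0.0269, 0.0279, -0.0210, 0.9994]
J4: z=[-0.9874, -0.1567, 0.0242] o=[-0.8220, 0.9151, 0.9663] → [-0.1698, 0.9119, -1.0199, -0.9874, -0.1567, 0.0242]
J5: z=[-0.1000, 0.4971, -0.8619] o=[-1.1339, 1.4680, 1.3213] → [0.6467, 0.1328, 0.0015, -0.1000, 0.4971, -0.8619]
J6: z=[-0.9796, -0.2011, -0.0023] o=[-1.2229, 1.8984, 1.5799] → [-0.0643, 0.3132, 0.0138, -0.9796, -0.2011, -0.0023]
V = J·q̇ = [-2.1364, -0.7396, -0.6382, 0.8209, -0.1346, 0.6080]

-2.1364 -0.7396 -0.6382 0.8209 -0.1346 0.6080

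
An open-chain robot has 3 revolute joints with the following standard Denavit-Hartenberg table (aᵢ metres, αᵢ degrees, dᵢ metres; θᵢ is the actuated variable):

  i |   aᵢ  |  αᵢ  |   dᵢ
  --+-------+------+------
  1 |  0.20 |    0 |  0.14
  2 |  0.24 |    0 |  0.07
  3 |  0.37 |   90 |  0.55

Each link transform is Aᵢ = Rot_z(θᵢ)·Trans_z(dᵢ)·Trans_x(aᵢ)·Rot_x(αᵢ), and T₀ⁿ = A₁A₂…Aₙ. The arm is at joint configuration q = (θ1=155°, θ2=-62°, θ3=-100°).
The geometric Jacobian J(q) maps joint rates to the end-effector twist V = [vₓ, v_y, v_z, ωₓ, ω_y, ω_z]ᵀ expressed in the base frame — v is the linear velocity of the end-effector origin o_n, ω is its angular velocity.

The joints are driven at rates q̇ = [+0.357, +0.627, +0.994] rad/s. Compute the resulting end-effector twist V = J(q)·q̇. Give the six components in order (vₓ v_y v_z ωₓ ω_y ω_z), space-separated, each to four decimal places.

o_n = [0.1734, 0.2791, 0.7600]
J₁: ẑ×o_n = [-0.2791, 0.1734, 0.0000], ω = ẑ
J2: z=[0.0000, 0.0000, 1.0000] o=[-0.1813, 0.0845, 0.1400] → [-0.1946, 0.3547, 0.0000, 0.0000, 0.0000, 1.0000]
J3: z=[0.0000, 0.0000, 1.0000] o=[-0.1938, 0.3242, 0.2100] → [0.0451, 0.3672, -0.0000, 0.0000, 0.0000, 1.0000]
V = J·q̇ = [-0.1768, 0.6493, 0.0000, 0.0000, 0.0000, 1.9780]

-0.1768 0.6493 0.0000 0.0000 0.0000 1.9780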